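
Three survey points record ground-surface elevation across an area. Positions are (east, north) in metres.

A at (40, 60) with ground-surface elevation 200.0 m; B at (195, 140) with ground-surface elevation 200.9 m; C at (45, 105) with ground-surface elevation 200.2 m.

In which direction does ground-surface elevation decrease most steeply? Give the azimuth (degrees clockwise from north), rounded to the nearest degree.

223°

With z = a·x + b·y + c and A as origin, the differences give:
  155·a + 80·b = +0.9
  5·a + 45·b = +0.2
Eliminate b (×45 and ×80, subtract): 6575·a = 24.50 → a = ∂z/∂x = +0.003726
Back-substitute: b = ∂z/∂y = +0.004030.
Steepest decrease is along −∇f: components (-0.003726 E, -0.004030 N).
Azimuth = atan2(-0.003726, -0.004030) = 222.8° ≈ 223°.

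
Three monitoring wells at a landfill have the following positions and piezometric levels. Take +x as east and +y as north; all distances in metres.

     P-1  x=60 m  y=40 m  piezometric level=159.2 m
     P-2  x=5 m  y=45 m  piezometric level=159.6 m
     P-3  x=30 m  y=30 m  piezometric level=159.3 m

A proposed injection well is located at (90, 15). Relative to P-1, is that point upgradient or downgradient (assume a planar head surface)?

Differences from P-1: to P-2 (Δx, Δy, Δh) = (-55, 5, +0.4); to P-3 = (-30, -10, +0.1).
Determinant of the coordinate differences = (-55)·(-10) − (-30)·5 = 700.
∂h/∂x = [(+0.4)·(-10) − (+0.1)·5] / 700 = -0.006429
∂h/∂y = [(-55)·(+0.1) − (-30)·(+0.4)] / 700 = +0.009286
Head at (90, 15) = 159.2 + (-0.006429)·(30) + (+0.009286)·(-25) = 158.78 m.
That is lower than the 159.2 m at P-1, so the point is downgradient.

downgradient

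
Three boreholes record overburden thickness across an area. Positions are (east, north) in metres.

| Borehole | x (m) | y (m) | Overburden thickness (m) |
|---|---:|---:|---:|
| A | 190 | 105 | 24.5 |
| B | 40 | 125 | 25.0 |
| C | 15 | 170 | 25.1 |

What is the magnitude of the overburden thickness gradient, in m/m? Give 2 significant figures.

Differences from A: to B (Δx, Δy, Δh) = (-150, 20, +0.5); to C = (-175, 65, +0.6).
Solve a·Δx + b·Δy = Δd: det = (-150)·65 − (-175)·20 = -6250.
∂d/∂x = [(+0.5)·65 − (+0.6)·20] / -6250 = -0.003280
∂d/∂y = [(-150)·(+0.6) − (-175)·(+0.5)] / -6250 = +0.0004000
|∇f| = √(-0.003280² + 0.0004000²) = 0.003304 m/m

0.0033 m/m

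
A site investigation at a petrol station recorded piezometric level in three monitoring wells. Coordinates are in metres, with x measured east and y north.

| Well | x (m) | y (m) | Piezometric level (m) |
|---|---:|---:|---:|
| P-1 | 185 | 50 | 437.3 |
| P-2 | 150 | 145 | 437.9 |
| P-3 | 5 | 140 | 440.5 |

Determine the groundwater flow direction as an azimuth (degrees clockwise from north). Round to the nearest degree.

089°

With h = a·x + b·y + c and P-1 as origin, the differences give:
  (-35)·a + 95·b = +0.6
  (-180)·a + 90·b = +3.2
Eliminate b (×90 and ×95, subtract): 13950·a = -250.00 → a = ∂h/∂x = -0.01792
Back-substitute: b = ∂h/∂y = -0.0002867.
Flow direction (−∇h) has components (+0.01792 E, +0.0002867 N).
Azimuth = atan2(E, N) = atan2(+0.01792, +0.0002867) = 89.1° ≈ 089°.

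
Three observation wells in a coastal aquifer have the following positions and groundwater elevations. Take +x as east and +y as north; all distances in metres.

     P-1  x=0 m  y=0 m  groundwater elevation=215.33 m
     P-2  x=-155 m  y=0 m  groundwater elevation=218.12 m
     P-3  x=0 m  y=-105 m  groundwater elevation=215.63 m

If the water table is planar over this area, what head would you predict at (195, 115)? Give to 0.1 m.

∂h/∂x = (218.12 − 215.33) / (-155 − 0) = -0.01800
∂h/∂y = (215.63 − 215.33) / (-105 − 0) = -0.002857
h(195, 115) = 215.33 + (-0.01800)·(195) + (-0.002857)·(115) = 215.33 -3.510 -0.329 = 211.491 m.

211.5 m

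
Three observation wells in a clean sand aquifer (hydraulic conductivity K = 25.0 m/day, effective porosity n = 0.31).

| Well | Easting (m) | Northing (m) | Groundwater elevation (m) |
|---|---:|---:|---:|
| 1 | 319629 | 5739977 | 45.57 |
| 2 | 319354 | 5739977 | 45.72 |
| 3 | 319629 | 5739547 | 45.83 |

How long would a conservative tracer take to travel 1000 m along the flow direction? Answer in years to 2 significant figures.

42 years

∂h/∂x = (45.72 − 45.57) / (319354 − 319629) = -0.0005455
∂h/∂y = (45.83 − 45.57) / (5739547 − 5739977) = -0.0006047
|∇h| = √(-0.0005455² + -0.0006047²) = 0.0008144
Seepage velocity v = K·i/n = 25.0 × 0.0008144 / 0.31 = 0.06568 m/day.
t = 1000 / 0.06568 = 1.523e+04 days = 41.7 years.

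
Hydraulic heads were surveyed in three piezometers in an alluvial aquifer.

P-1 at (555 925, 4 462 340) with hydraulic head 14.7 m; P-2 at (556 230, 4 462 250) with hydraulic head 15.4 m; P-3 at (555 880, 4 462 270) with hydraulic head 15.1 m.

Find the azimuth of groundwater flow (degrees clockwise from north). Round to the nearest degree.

355°

Taking P-1 as reference: P-2−P-1 = (305, -90, +0.7); P-3−P-1 = (-45, -70, +0.4).
Solve a·Δx + b·Δy = Δh: det = 305·(-70) − (-45)·(-90) = -25400.
∂h/∂x = [(+0.7)·(-70) − (+0.4)·(-90)] / -25400 = +0.0005118
∂h/∂y = [305·(+0.4) − (-45)·(+0.7)] / -25400 = -0.006043
Flow direction (−∇h) has components (-0.0005118 E, +0.006043 N).
Azimuth = atan2(E, N) = atan2(-0.0005118, +0.006043) = 355.2° ≈ 355°.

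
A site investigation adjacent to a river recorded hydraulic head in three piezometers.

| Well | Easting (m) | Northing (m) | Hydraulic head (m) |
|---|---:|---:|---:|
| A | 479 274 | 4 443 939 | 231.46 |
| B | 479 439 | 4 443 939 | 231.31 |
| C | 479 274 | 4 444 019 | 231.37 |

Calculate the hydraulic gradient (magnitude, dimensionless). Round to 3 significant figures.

∂h/∂x = (231.31 − 231.46) / (479439 − 479274) = -0.0009091
∂h/∂y = (231.37 − 231.46) / (4444019 − 4443939) = -0.001125
|∇h| = √(-0.0009091² + -0.001125²) = 0.001446

0.00145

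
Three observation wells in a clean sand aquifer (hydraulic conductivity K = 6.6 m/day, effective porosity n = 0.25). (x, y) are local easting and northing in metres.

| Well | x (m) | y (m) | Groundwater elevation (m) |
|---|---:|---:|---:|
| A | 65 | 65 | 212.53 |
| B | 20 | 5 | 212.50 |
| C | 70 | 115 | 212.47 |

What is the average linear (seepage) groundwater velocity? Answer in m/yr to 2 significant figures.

29 m/yr

Taking A as reference: B−A = (-45, -60, -0.03); C−A = (5, 50, -0.06).
Solve a·Δx + b·Δy = Δh: det = (-45)·50 − 5·(-60) = -1950.
∂h/∂x = [(-0.03)·50 − (-0.06)·(-60)] / -1950 = +0.002615
∂h/∂y = [(-45)·(-0.06) − 5·(-0.03)] / -1950 = -0.001462
|∇h| = √(0.002615² + -0.001462²) = 0.002996
Seepage velocity v = K·i/n = 6.6 × 0.002996 / 0.25 = 0.07909 m/day = 28.89 m/yr.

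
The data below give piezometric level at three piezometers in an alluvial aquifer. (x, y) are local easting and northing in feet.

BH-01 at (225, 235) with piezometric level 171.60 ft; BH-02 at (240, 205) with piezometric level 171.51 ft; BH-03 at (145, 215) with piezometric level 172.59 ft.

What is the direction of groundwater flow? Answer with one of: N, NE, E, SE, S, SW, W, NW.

With h = a·x + b·y + c and BH-01 as origin, the differences give:
  15·a + (-30)·b = -0.09
  (-80)·a + (-20)·b = +0.99
Eliminate b (×(-20) and ×(-30), subtract): -2700·a = 31.500 → a = ∂h/∂x = -0.01167
Back-substitute: b = ∂h/∂y = -0.002833.
Flow = −∇h = (+0.01167 east, +0.002833 north), which points east.

E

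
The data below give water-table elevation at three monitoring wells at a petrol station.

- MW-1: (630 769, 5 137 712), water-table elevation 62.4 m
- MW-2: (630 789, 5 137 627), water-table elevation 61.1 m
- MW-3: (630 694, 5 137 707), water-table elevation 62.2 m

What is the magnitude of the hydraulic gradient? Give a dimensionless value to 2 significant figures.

0.016

Differences from MW-1: to MW-2 (Δx, Δy, Δh) = (20, -85, -1.3); to MW-3 = (-75, -5, -0.2).
Determinant of the coordinate differences = 20·(-5) − (-75)·(-85) = -6475.
∂h/∂x = [(-1.3)·(-5) − (-0.2)·(-85)] / -6475 = +0.001622
∂h/∂y = [20·(-0.2) − (-75)·(-1.3)] / -6475 = +0.01568
|∇h| = √(0.001622² + 0.01568²) = 0.01576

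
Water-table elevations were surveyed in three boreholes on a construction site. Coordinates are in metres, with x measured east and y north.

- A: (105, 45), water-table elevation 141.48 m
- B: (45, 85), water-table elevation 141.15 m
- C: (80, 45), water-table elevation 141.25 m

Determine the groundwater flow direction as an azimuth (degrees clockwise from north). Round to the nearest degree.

Differences from A: to B (Δx, Δy, Δh) = (-60, 40, -0.33); to C = (-25, 0, -0.23).
Solve a·Δx + b·Δy = Δh: det = (-60)·0 − (-25)·40 = 1000.
∂h/∂x = [(-0.33)·0 − (-0.23)·40] / 1000 = +0.009200
∂h/∂y = [(-60)·(-0.23) − (-25)·(-0.33)] / 1000 = +0.005550
Flow direction (−∇h) has components (-0.009200 E, -0.005550 N).
Azimuth = atan2(E, N) = atan2(-0.009200, -0.005550) = 238.9° ≈ 239°.

239°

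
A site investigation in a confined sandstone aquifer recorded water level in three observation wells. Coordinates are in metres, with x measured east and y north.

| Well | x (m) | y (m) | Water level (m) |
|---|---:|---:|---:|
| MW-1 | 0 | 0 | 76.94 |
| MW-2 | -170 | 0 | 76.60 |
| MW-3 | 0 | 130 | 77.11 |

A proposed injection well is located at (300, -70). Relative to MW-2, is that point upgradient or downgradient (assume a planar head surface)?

upgradient

∂h/∂x = (76.60 − 76.94) / (-170 − 0) = +0.002000
∂h/∂y = (77.11 − 76.94) / (130 − 0) = +0.001308
Head at (300, -70) = 76.94 + (+0.002000)·(300) + (+0.001308)·(-70) = 77.45 m.
That is higher than the 76.60 m at MW-2, so the point is upgradient.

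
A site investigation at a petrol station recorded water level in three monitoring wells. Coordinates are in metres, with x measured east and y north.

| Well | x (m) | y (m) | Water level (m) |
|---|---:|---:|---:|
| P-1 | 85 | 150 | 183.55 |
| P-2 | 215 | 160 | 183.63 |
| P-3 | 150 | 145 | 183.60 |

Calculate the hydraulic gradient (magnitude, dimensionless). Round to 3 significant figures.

0.00122

With h = a·x + b·y + c and P-1 as origin, the differences give:
  130·a + 10·b = +0.08
  65·a + (-5)·b = +0.05
Eliminate b (×(-5) and ×10, subtract): -1300·a = -0.900 → a = ∂h/∂x = +0.0006923
Back-substitute: b = ∂h/∂y = -0.0010000.
|∇h| = √(0.0006923² + -0.0010000²) = 0.001216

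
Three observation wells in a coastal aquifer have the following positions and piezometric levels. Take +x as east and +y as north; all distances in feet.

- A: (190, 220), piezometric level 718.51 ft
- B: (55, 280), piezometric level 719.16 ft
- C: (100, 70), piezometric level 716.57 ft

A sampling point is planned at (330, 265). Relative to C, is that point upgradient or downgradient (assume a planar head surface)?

Three-point gradient (reference A): Δ to B = (-135, 60, +0.65), Δ to C = (-90, -150, -1.94).
∂h/∂x = +0.0007368, ∂h/∂y = +0.01249 (det = 25650).
Head at (330, 265) = 718.51 + (+0.0007368)·(140) + (+0.01249)·(45) = 719.18 ft.
That is higher than the 716.57 ft at C, so the point is upgradient.

upgradient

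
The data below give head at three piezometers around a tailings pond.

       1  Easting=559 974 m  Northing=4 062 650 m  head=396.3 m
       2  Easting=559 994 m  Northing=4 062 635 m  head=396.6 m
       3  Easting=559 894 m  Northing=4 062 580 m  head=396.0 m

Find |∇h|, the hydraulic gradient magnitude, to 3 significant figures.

0.0120

With h = a·x + b·y + c and 1 as origin, the differences give:
  20·a + (-15)·b = +0.3
  (-80)·a + (-70)·b = -0.3
Eliminate b (×(-70) and ×(-15), subtract): -2600·a = -25.50 → a = ∂h/∂x = +0.009808
Back-substitute: b = ∂h/∂y = -0.006923.
|∇h| = √(0.009808² + -0.006923²) = 0.01201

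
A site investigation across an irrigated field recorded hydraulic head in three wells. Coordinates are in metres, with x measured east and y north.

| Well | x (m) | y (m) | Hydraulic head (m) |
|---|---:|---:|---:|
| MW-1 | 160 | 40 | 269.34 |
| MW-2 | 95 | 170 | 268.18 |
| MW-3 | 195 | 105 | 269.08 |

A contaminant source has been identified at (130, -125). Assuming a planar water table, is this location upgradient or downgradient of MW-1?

Differences from MW-1: to MW-2 (Δx, Δy, Δh) = (-65, 130, -1.16); to MW-3 = (35, 65, -0.26).
Solve a·Δx + b·Δy = Δh: det = (-65)·65 − 35·130 = -8775.
∂h/∂x = [(-1.16)·65 − (-0.26)·130] / -8775 = +0.004741
∂h/∂y = [(-65)·(-0.26) − 35·(-1.16)] / -8775 = -0.006553
Head at (130, -125) = 269.34 + (+0.004741)·(-30) + (-0.006553)·(-165) = 270.28 m.
That is higher than the 269.34 m at MW-1, so the point is upgradient.

upgradient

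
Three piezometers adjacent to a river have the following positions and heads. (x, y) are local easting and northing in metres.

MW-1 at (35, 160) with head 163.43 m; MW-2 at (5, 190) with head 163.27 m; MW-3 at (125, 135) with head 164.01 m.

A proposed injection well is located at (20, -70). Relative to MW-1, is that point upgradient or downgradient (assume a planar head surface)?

With h = a·x + b·y + c and MW-1 as origin, the differences give:
  (-30)·a + 30·b = -0.16
  90·a + (-25)·b = +0.58
Eliminate b (×(-25) and ×30, subtract): -1950·a = -13.400 → a = ∂h/∂x = +0.006872
Back-substitute: b = ∂h/∂y = +0.001538.
Head at (20, -70) = 163.43 + (+0.006872)·(-15) + (+0.001538)·(-230) = 162.97 m.
That is lower than the 163.43 m at MW-1, so the point is downgradient.

downgradient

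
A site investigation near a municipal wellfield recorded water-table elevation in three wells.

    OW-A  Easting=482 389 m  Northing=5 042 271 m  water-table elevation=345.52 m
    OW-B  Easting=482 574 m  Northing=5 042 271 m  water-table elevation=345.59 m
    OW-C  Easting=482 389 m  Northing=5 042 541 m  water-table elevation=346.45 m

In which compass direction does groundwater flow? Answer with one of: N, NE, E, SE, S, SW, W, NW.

S

∂h/∂x = (345.59 − 345.52) / (482574 − 482389) = +0.0003784
∂h/∂y = (346.45 − 345.52) / (5042541 − 5042271) = +0.003444
Flow = −∇h = (-0.0003784 east, -0.003444 north), which points south.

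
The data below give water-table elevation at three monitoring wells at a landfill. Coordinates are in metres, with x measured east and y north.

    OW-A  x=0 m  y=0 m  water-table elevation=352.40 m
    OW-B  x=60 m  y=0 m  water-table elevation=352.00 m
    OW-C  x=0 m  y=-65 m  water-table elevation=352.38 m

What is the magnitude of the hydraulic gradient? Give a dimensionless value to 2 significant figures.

∂h/∂x = (352.00 − 352.40) / (60 − 0) = -0.006667
∂h/∂y = (352.38 − 352.40) / (-65 − 0) = +0.0003077
|∇h| = √(-0.006667² + 0.0003077²) = 0.006674

0.0067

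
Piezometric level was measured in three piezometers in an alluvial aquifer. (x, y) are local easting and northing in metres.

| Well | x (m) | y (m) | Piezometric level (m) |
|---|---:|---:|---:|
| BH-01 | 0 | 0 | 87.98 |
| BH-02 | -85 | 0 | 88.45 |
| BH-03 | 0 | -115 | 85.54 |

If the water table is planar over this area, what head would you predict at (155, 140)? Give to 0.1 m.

90.1 m

∂h/∂x = (88.45 − 87.98) / (-85 − 0) = -0.005529
∂h/∂y = (85.54 − 87.98) / (-115 − 0) = +0.02122
h(155, 140) = 87.98 + (-0.005529)·(155) + (+0.02122)·(140) = 87.98 -0.857 +2.970 = 90.093 m.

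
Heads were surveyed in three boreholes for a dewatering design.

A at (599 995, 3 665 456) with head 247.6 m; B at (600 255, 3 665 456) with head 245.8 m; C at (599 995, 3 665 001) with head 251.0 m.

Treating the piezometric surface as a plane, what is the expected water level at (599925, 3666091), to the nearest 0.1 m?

243.3 m

∂h/∂x = (245.8 − 247.6) / (600255 − 599995) = -0.006923
∂h/∂y = (251.0 − 247.6) / (3665001 − 3665456) = -0.007473
h(599925, 3666091) = 247.6 + (-0.006923)·(-70) + (-0.007473)·(635) = 247.6 +0.485 -4.745 = 243.340 m.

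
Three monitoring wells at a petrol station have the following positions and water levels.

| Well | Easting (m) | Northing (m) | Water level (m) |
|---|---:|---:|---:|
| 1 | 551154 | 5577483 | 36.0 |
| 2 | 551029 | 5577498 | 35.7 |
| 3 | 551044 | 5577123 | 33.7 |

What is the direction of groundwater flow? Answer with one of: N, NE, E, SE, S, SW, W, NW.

SW

With h = a·x + b·y + c and 1 as origin, the differences give:
  (-125)·a + 15·b = -0.3
  (-110)·a + (-360)·b = -2.3
Eliminate b (×(-360) and ×15, subtract): 46650·a = 142.50 → a = ∂h/∂x = +0.003055
Back-substitute: b = ∂h/∂y = +0.005456.
Flow = −∇h = (-0.003055 east, -0.005456 north), which points southwest.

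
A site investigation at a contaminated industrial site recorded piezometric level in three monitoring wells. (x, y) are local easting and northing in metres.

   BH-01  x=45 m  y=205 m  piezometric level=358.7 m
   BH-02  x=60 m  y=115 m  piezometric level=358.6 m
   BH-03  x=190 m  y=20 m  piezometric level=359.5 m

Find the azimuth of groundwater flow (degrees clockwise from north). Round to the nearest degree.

254°

Three-point gradient (reference BH-01): Δ to BH-02 = (15, -90, -0.1), Δ to BH-03 = (145, -185, +0.8).
∂h/∂x = +0.008808, ∂h/∂y = +0.002579 (det = 10275).
Flow direction (−∇h) has components (-0.008808 E, -0.002579 N).
Azimuth = atan2(E, N) = atan2(-0.008808, -0.002579) = 253.7° ≈ 254°.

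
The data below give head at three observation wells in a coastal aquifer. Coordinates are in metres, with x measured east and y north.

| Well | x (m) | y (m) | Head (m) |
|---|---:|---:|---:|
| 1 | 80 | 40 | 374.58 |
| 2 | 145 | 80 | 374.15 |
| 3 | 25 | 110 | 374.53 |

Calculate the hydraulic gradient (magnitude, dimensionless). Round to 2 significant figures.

0.0058

Taking 1 as reference: 2−1 = (65, 40, -0.43); 3−1 = (-55, 70, -0.05).
Solve a·Δx + b·Δy = Δh: det = 65·70 − (-55)·40 = 6750.
∂h/∂x = [(-0.43)·70 − (-0.05)·40] / 6750 = -0.004163
∂h/∂y = [65·(-0.05) − (-55)·(-0.43)] / 6750 = -0.003985
|∇h| = √(-0.004163² + -0.003985²) = 0.005763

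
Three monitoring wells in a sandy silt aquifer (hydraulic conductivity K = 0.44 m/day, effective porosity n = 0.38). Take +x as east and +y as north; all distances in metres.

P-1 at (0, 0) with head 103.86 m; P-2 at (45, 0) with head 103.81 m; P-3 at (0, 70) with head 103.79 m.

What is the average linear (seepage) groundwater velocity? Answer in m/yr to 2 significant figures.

0.63 m/yr

∂h/∂x = (103.81 − 103.86) / (45 − 0) = -0.001111
∂h/∂y = (103.79 − 103.86) / (70 − 0) = -0.0010000
|∇h| = √(-0.001111² + -0.0010000²) = 0.001495
Seepage velocity v = K·i/n = 0.44 × 0.001495 / 0.38 = 0.001731 m/day = 0.6322 m/yr.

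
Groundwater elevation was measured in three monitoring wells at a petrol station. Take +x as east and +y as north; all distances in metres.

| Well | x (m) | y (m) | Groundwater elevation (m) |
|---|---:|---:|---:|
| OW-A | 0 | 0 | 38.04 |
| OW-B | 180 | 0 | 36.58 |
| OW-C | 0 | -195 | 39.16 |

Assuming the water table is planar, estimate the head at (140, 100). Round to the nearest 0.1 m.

∂h/∂x = (36.58 − 38.04) / (180 − 0) = -0.008111
∂h/∂y = (39.16 − 38.04) / (-195 − 0) = -0.005744
h(140, 100) = 38.04 + (-0.008111)·(140) + (-0.005744)·(100) = 38.04 -1.136 -0.574 = 36.330 m.

36.3 m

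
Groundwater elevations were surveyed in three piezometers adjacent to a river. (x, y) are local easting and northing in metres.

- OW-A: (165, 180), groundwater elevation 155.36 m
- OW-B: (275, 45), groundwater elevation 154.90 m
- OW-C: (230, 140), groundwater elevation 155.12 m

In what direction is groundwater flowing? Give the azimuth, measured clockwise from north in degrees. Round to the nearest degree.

Differences from OW-A: to OW-B (Δx, Δy, Δh) = (110, -135, -0.46); to OW-C = (65, -40, -0.24).
Solve a·Δx + b·Δy = Δh: det = 110·(-40) − 65·(-135) = 4375.
∂h/∂x = [(-0.46)·(-40) − (-0.24)·(-135)] / 4375 = -0.003200
∂h/∂y = [110·(-0.24) − 65·(-0.46)] / 4375 = +0.0008000
Flow direction (−∇h) has components (+0.003200 E, -0.0008000 N).
Azimuth = atan2(E, N) = atan2(+0.003200, -0.0008000) = 104.0° ≈ 104°.

104°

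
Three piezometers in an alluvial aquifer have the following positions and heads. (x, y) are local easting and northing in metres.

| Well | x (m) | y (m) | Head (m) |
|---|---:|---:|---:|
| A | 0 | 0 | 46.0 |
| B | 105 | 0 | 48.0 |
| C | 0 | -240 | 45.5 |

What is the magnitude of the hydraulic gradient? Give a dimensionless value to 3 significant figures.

∂h/∂x = (48.0 − 46.0) / (105 − 0) = +0.01905
∂h/∂y = (45.5 − 46.0) / (-240 − 0) = +0.002083
|∇h| = √(0.01905² + 0.002083²) = 0.01916

0.0192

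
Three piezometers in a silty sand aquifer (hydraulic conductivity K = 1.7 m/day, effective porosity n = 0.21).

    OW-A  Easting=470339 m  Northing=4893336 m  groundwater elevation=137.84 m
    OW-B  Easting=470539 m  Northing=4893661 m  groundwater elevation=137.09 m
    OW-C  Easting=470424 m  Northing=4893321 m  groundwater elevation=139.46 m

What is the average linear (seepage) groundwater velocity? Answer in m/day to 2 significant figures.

Taking OW-A as reference: OW-B−OW-A = (200, 325, -0.75); OW-C−OW-A = (85, -15, +1.62).
Determinant of the coordinate differences = 200·(-15) − 85·325 = -30625.
∂h/∂x = [(-0.75)·(-15) − (+1.62)·325] / -30625 = +0.01682
∂h/∂y = [200·(+1.62) − 85·(-0.75)] / -30625 = -0.01266
|∇h| = √(0.01682² + -0.01266²) = 0.02105
Seepage velocity v = K·i/n = 1.7 × 0.02105 / 0.21 = 0.1704 m/day.

0.17 m/day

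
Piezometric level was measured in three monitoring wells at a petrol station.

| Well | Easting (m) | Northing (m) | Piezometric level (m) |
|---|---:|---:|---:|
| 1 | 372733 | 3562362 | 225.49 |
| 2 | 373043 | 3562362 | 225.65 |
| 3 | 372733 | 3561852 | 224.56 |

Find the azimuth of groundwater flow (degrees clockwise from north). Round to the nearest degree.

∂h/∂x = (225.65 − 225.49) / (373043 − 372733) = +0.0005161
∂h/∂y = (224.56 − 225.49) / (3561852 − 3562362) = +0.001824
Flow direction (−∇h) has components (-0.0005161 E, -0.001824 N).
Azimuth = atan2(E, N) = atan2(-0.0005161, -0.001824) = 195.8° ≈ 196°.

196°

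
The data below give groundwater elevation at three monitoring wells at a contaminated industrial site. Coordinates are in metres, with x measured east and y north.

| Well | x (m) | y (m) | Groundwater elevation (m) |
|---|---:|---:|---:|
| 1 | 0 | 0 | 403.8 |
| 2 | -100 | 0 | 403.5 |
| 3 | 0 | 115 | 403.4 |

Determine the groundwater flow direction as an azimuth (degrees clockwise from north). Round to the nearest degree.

319°

∂h/∂x = (403.5 − 403.8) / (-100 − 0) = +0.003000
∂h/∂y = (403.4 − 403.8) / (115 − 0) = -0.003478
Flow direction (−∇h) has components (-0.003000 E, +0.003478 N).
Azimuth = atan2(E, N) = atan2(-0.003000, +0.003478) = 319.2° ≈ 319°.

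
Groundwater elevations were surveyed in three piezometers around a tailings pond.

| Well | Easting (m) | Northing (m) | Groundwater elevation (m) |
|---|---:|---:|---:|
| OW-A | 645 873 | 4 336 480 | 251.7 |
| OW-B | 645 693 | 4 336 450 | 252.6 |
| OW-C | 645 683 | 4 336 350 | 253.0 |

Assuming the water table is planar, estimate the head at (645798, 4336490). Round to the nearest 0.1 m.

252.0 m

Three-point gradient (reference OW-A): Δ to OW-B = (-180, -30, +0.9), Δ to OW-C = (-190, -130, +1.3).
∂h/∂x = -0.004407, ∂h/∂y = -0.003559 (det = 17700).
h(645798, 4336490) = 251.7 + (-0.004407)·(-75) + (-0.003559)·(10) = 251.7 +0.331 -0.036 = 251.995 m.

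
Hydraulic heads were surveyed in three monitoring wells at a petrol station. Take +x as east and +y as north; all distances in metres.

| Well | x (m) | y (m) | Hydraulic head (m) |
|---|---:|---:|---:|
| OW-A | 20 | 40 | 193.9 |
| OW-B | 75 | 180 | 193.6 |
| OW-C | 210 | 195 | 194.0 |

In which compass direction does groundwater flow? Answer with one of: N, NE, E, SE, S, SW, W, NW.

Taking OW-A as reference: OW-B−OW-A = (55, 140, -0.3); OW-C−OW-A = (190, 155, +0.1).
Determinant of the coordinate differences = 55·155 − 190·140 = -18075.
∂h/∂x = [(-0.3)·155 − (+0.1)·140] / -18075 = +0.003347
∂h/∂y = [55·(+0.1) − 190·(-0.3)] / -18075 = -0.003458
Flow = −∇h = (-0.003347 east, +0.003458 north), which points northwest.

NW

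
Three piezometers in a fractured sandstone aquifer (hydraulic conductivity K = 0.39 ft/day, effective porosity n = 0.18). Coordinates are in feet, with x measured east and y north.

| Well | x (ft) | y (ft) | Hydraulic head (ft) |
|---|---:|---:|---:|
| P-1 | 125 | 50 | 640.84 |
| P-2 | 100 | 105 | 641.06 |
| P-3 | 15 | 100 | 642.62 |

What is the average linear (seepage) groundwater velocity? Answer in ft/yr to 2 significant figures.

With h = a·x + b·y + c and P-1 as origin, the differences give:
  (-25)·a + 55·b = +0.22
  (-110)·a + 50·b = +1.78
Eliminate b (×50 and ×55, subtract): 4800·a = -86.900 → a = ∂h/∂x = -0.01810
Back-substitute: b = ∂h/∂y = -0.004229.
|∇h| = √(-0.01810² + -0.004229²) = 0.01859
Seepage velocity v = K·i/n = 0.39 × 0.01859 / 0.18 = 0.04028 ft/day = 14.71 ft/yr.

15 ft/yr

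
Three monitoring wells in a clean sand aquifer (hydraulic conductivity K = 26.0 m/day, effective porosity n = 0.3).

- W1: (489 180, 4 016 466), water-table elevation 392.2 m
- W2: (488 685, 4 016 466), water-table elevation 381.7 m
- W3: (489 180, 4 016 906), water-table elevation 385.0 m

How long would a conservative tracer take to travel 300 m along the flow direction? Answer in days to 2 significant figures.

130 days

∂h/∂x = (381.7 − 392.2) / (488685 − 489180) = +0.02121
∂h/∂y = (385.0 − 392.2) / (4016906 − 4016466) = -0.01636
|∇h| = √(0.02121² + -0.01636²) = 0.02679
Seepage velocity v = K·i/n = 26.0 × 0.02679 / 0.3 = 2.322 m/day.
t = 300 / 2.322 = 129.2 days.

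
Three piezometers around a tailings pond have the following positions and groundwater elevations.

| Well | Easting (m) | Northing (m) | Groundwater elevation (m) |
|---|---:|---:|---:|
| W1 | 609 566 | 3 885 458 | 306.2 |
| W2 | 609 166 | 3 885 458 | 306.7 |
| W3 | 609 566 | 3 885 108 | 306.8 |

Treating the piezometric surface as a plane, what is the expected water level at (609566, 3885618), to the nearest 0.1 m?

305.9 m

∂h/∂x = (306.7 − 306.2) / (609166 − 609566) = -0.001250
∂h/∂y = (306.8 − 306.2) / (3885108 − 3885458) = -0.001714
h(609566, 3885618) = 306.2 + (-0.001250)·(0) + (-0.001714)·(160) = 306.2 -0.000 -0.274 = 305.926 m.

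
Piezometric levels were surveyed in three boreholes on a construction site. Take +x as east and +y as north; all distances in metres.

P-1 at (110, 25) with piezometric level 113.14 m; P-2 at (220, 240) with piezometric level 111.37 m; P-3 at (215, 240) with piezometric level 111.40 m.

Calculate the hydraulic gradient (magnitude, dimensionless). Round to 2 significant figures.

0.0079

Differences from P-1: to P-2 (Δx, Δy, Δh) = (110, 215, -1.77); to P-3 = (105, 215, -1.74).
Determinant of the coordinate differences = 110·215 − 105·215 = 1075.
∂h/∂x = [(-1.77)·215 − (-1.74)·215] / 1075 = -0.006000
∂h/∂y = [110·(-1.74) − 105·(-1.77)] / 1075 = -0.005163
|∇h| = √(-0.006000² + -0.005163²) = 0.007916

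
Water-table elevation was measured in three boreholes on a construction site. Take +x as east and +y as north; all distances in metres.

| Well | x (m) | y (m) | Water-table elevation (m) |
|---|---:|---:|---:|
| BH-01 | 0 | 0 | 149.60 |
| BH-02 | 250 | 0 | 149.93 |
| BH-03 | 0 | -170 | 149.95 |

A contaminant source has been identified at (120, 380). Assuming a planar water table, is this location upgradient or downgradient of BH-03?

downgradient

∂h/∂x = (149.93 − 149.60) / (250 − 0) = +0.001320
∂h/∂y = (149.95 − 149.60) / (-170 − 0) = -0.002059
Head at (120, 380) = 149.60 + (+0.001320)·(120) + (-0.002059)·(380) = 148.98 m.
That is lower than the 149.95 m at BH-03, so the point is downgradient.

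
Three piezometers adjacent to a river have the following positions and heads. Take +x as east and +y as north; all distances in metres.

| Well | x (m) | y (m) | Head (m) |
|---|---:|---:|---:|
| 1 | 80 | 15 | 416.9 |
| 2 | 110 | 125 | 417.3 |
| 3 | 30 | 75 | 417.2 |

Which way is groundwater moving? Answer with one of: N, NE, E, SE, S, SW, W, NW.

Differences from 1: to 2 (Δx, Δy, Δh) = (30, 110, +0.4); to 3 = (-50, 60, +0.3).
Solve a·Δx + b·Δy = Δh: det = 30·60 − (-50)·110 = 7300.
∂h/∂x = [(+0.4)·60 − (+0.3)·110] / 7300 = -0.001233
∂h/∂y = [30·(+0.3) − (-50)·(+0.4)] / 7300 = +0.003973
Flow = −∇h = (+0.001233 east, -0.003973 north), which points south.

S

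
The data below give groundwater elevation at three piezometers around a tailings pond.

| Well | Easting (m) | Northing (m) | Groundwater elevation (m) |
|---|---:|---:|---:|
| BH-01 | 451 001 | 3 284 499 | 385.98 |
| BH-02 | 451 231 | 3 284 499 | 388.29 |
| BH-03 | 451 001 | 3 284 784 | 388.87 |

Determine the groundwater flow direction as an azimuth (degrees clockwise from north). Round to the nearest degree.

∂h/∂x = (388.29 − 385.98) / (451231 − 451001) = +0.01004
∂h/∂y = (388.87 − 385.98) / (3284784 − 3284499) = +0.01014
Flow direction (−∇h) has components (-0.01004 E, -0.01014 N).
Azimuth = atan2(E, N) = atan2(-0.01004, -0.01014) = 224.7° ≈ 225°.

225°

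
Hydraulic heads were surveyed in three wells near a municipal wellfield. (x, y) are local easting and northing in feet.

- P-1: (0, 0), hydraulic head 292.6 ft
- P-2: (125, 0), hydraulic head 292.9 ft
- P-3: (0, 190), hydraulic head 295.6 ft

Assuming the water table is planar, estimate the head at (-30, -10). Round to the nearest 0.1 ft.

∂h/∂x = (292.9 − 292.6) / (125 − 0) = +0.002400
∂h/∂y = (295.6 − 292.6) / (190 − 0) = +0.01579
h(-30, -10) = 292.6 + (+0.002400)·(-30) + (+0.01579)·(-10) = 292.6 -0.072 -0.158 = 292.370 ft.

292.4 ft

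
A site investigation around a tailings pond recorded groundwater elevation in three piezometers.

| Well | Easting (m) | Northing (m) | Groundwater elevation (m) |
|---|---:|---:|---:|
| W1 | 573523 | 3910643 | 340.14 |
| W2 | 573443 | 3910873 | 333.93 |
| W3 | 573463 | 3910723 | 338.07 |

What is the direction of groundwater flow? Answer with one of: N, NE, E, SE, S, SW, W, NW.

N

Differences from W1: to W2 (Δx, Δy, Δh) = (-80, 230, -6.21); to W3 = (-60, 80, -2.07).
Solve a·Δx + b·Δy = Δh: det = (-80)·80 − (-60)·230 = 7400.
∂h/∂x = [(-6.21)·80 − (-2.07)·230] / 7400 = -0.002797
∂h/∂y = [(-80)·(-2.07) − (-60)·(-6.21)] / 7400 = -0.02797
Flow = −∇h = (+0.002797 east, +0.02797 north), which points north.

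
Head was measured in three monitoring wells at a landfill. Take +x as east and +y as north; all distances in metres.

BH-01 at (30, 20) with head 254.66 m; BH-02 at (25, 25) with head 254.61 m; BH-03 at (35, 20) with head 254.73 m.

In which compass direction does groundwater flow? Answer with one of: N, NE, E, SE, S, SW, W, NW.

W

With h = a·x + b·y + c and BH-01 as origin, the differences give:
  (-5)·a + 5·b = -0.05
  5·a + 0·b = +0.07
Eliminate b (×0 and ×5, subtract): -25·a = -0.350 → a = ∂h/∂x = +0.01400
Back-substitute: b = ∂h/∂y = +0.004000.
Flow = −∇h = (-0.01400 east, -0.004000 north), which points west.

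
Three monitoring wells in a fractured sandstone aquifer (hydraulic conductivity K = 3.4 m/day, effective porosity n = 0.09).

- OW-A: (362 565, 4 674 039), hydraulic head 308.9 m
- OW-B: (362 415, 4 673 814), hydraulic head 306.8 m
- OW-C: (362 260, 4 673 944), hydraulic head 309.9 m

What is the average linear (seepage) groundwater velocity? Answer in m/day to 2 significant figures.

Taking OW-A as reference: OW-B−OW-A = (-150, -225, -2.1); OW-C−OW-A = (-305, -95, +1.0).
Solve a·Δx + b·Δy = Δh: det = (-150)·(-95) − (-305)·(-225) = -54375.
∂h/∂x = [(-2.1)·(-95) − (+1.0)·(-225)] / -54375 = -0.007807
∂h/∂y = [(-150)·(+1.0) − (-305)·(-2.1)] / -54375 = +0.01454
|∇h| = √(-0.007807² + 0.01454²) = 0.0165
Seepage velocity v = K·i/n = 3.4 × 0.0165 / 0.09 = 0.6233 m/day.

0.62 m/day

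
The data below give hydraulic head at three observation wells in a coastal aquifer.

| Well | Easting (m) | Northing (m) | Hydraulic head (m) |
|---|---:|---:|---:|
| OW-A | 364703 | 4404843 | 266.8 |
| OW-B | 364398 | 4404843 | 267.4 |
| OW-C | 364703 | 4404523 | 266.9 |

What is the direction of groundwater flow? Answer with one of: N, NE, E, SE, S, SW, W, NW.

E

∂h/∂x = (267.4 − 266.8) / (364398 − 364703) = -0.001967
∂h/∂y = (266.9 − 266.8) / (4404523 − 4404843) = -0.0003125
Flow = −∇h = (+0.001967 east, +0.0003125 north), which points east.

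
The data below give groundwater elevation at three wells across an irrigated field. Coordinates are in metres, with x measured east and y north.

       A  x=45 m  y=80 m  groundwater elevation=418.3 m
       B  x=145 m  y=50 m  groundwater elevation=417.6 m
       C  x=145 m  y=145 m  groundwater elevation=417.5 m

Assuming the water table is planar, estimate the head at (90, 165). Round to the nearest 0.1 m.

417.9 m

With h = a·x + b·y + c and A as origin, the differences give:
  100·a + (-30)·b = -0.7
  100·a + 65·b = -0.8
Eliminate b (×65 and ×(-30), subtract): 9500·a = -69.50 → a = ∂h/∂x = -0.007316
Back-substitute: b = ∂h/∂y = -0.001053.
h(90, 165) = 418.3 + (-0.007316)·(45) + (-0.001053)·(85) = 418.3 -0.329 -0.089 = 417.881 m.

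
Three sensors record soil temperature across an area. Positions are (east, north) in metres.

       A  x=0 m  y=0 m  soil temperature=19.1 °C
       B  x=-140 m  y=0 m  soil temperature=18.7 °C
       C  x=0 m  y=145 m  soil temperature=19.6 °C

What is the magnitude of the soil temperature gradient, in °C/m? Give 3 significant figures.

∂T/∂x = (18.7 − 19.1) / (-140 − 0) = +0.002857
∂T/∂y = (19.6 − 19.1) / (145 − 0) = +0.003448
|∇f| = √(0.002857² + 0.003448²) = 0.004478 °C/m

0.00448 °C/m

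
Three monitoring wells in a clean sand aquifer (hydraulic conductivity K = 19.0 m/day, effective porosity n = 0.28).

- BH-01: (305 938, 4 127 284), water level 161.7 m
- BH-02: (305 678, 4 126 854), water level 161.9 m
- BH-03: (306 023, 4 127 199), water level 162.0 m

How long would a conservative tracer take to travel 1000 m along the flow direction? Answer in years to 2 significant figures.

Three-point gradient (reference BH-01): Δ to BH-02 = (-260, -430, +0.2), Δ to BH-03 = (85, -85, +0.3).
∂h/∂x = +0.001910, ∂h/∂y = -0.001620 (det = 58650).
|∇h| = √(0.001910² + -0.001620²) = 0.002504
Seepage velocity v = K·i/n = 19.0 × 0.002504 / 0.28 = 0.1699 m/day.
t = 1000 / 0.1699 = 5886 days = 16.1 years.

16 years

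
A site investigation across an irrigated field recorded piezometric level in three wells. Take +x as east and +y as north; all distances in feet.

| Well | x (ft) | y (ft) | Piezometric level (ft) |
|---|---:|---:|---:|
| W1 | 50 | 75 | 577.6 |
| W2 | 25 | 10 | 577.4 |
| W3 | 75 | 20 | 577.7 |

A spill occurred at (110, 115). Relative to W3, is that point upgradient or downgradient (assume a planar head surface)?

upgradient

Taking W1 as reference: W2−W1 = (-25, -65, -0.2); W3−W1 = (25, -55, +0.1).
Solve a·Δx + b·Δy = Δh: det = (-25)·(-55) − 25·(-65) = 3000.
∂h/∂x = [(-0.2)·(-55) − (+0.1)·(-65)] / 3000 = +0.005833
∂h/∂y = [(-25)·(+0.1) − 25·(-0.2)] / 3000 = +0.0008333
Head at (110, 115) = 577.6 + (+0.005833)·(60) + (+0.0008333)·(40) = 577.98 ft.
That is higher than the 577.7 ft at W3, so the point is upgradient.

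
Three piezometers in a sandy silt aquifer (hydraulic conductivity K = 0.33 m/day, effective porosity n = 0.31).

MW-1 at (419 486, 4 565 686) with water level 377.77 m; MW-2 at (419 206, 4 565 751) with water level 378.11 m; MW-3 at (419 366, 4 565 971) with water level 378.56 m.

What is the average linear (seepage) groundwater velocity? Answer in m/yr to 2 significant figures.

1.0 m/yr

Three-point gradient (reference MW-1): Δ to MW-2 = (-280, 65, +0.34), Δ to MW-3 = (-120, 285, +0.79).
∂h/∂x = -0.0006326, ∂h/∂y = +0.002506 (det = -72000).
|∇h| = √(-0.0006326² + 0.002506²) = 0.002585
Seepage velocity v = K·i/n = 0.33 × 0.002585 / 0.31 = 0.002752 m/day = 1.005 m/yr.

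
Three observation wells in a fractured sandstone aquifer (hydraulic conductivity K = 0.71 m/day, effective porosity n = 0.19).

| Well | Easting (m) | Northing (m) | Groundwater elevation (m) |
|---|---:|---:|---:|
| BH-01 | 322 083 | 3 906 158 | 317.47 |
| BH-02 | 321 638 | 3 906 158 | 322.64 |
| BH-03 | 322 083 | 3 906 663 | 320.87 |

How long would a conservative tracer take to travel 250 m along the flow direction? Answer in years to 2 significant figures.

∂h/∂x = (322.64 − 317.47) / (321638 − 322083) = -0.01162
∂h/∂y = (320.87 − 317.47) / (3906663 − 3906158) = +0.006733
|∇h| = √(-0.01162² + 0.006733²) = 0.01343
Seepage velocity v = K·i/n = 0.71 × 0.01343 / 0.19 = 0.05019 m/day.
t = 250 / 0.05019 = 4981 days = 13.6 years.

14 years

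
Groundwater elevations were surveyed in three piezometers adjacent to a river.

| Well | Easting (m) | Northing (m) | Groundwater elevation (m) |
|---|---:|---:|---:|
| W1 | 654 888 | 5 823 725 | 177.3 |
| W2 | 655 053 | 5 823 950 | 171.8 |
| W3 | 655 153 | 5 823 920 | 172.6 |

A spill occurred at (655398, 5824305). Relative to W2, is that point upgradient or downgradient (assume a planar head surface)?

Differences from W1: to W2 (Δx, Δy, Δh) = (165, 225, -5.5); to W3 = (265, 195, -4.7).
Determinant of the coordinate differences = 165·195 − 265·225 = -27450.
∂h/∂x = [(-5.5)·195 − (-4.7)·225] / -27450 = +0.0005464
∂h/∂y = [165·(-4.7) − 265·(-5.5)] / -27450 = -0.02485
Head at (655398, 5824305) = 177.3 + (+0.0005464)·(510) + (-0.02485)·(580) = 163.17 m.
That is lower than the 171.8 m at W2, so the point is downgradient.

downgradient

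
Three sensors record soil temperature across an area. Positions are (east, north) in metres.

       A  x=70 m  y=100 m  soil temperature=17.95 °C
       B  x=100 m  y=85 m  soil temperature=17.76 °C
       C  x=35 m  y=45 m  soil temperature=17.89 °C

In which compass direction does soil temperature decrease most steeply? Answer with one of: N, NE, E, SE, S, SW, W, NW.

With T = a·x + b·y + c and A as origin, the differences give:
  30·a + (-15)·b = -0.19
  (-35)·a + (-55)·b = -0.06
Eliminate b (×(-55) and ×(-15), subtract): -2175·a = 9.550 → a = ∂T/∂x = -0.004391
Back-substitute: b = ∂T/∂y = +0.003885.
Steepest decrease is along −∇f = (+0.004391 E, -0.003885 N) → southeast.

SE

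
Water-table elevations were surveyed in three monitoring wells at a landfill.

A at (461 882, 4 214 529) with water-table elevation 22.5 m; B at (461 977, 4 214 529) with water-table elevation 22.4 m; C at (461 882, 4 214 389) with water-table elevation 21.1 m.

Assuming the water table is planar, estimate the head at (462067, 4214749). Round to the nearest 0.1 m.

∂h/∂x = (22.4 − 22.5) / (461977 − 461882) = -0.001053
∂h/∂y = (21.1 − 22.5) / (4214389 − 4214529) = +0.010000
h(462067, 4214749) = 22.5 + (-0.001053)·(185) + (+0.010000)·(220) = 22.5 -0.195 +2.200 = 24.505 m.

24.5 m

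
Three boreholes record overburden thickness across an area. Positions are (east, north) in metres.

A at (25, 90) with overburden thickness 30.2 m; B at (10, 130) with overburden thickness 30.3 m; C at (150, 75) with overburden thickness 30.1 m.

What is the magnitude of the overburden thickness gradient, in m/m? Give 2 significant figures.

Taking A as reference: B−A = (-15, 40, +0.1); C−A = (125, -15, -0.1).
Solve a·Δx + b·Δy = Δd: det = (-15)·(-15) − 125·40 = -4775.
∂d/∂x = [(+0.1)·(-15) − (-0.1)·40] / -4775 = -0.0005236
∂d/∂y = [(-15)·(-0.1) − 125·(+0.1)] / -4775 = +0.002304
|∇f| = √(-0.0005236² + 0.002304²) = 0.002363 m/m

0.0024 m/m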